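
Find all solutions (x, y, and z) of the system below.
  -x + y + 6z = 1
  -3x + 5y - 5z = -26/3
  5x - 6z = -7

x = -1, y = -2, z = 1/3

Row-reduce the augmented matrix:
R1 ← R1 / (-1).
R2 ← R2 + 3·R1.
R3 ← R3 − 5·R1.
R2 ← R2 / (2).
R1 ← R1 + 1·R2.
R3 ← R3 − 5·R2.
R3 ← R3 / (163/2).
R1 ← R1 + 35/2·R3.
R2 ← R2 + 23/2·R3.
Reading off the reduced rows gives x = -1, y = -2, z = 1/3.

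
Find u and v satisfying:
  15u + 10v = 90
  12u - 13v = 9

u = 4, v = 3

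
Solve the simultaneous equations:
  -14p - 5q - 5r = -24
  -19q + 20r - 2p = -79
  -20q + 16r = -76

p = 1, q = 3, r = -1

Row-reduce the augmented matrix:
R1 ← R1 / (-14).
R2 ← R2 + 2·R1.
R2 ← R2 / (-128/7).
R1 ← R1 − 5/14·R2.
R3 ← R3 + 20·R2.
R3 ← R3 / (-213/32).
R1 ← R1 − 195/256·R3.
R2 ← R2 + 145/128·R3.
Reading off the reduced rows gives p = 1, q = 3, r = -1.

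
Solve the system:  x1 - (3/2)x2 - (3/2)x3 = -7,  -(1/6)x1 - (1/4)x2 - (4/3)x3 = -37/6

Row-reduce:
R2 ← R2 + 1/6·R1.
R2 ← R2 / (-1/2).
R1 ← R1 + 3/2·R2.
Rank is 2 with 3 unknowns, leaving x3 free.

infinitely many solutions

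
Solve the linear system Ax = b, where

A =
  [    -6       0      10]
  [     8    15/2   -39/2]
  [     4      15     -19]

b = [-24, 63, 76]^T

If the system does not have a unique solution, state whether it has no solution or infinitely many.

no solution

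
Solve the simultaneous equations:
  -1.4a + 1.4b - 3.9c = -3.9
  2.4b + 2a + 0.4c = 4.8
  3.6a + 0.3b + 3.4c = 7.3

Row-reduce the augmented matrix:
R1 ← R1 / (-7/5).
R2 ← R2 − 2·R1.
R3 ← R3 − 18/5·R1.
R2 ← R2 / (22/5).
R1 ← R1 + 1·R2.
R3 ← R3 − 39/10·R2.
R3 ← R3 / (-3149/1540).
R1 ← R1 − 124/77·R3.
R2 ← R2 + 181/154·R3.
Reading off the reduced rows gives a = 1, b = 1, c = 1.

a = 1, b = 1, c = 1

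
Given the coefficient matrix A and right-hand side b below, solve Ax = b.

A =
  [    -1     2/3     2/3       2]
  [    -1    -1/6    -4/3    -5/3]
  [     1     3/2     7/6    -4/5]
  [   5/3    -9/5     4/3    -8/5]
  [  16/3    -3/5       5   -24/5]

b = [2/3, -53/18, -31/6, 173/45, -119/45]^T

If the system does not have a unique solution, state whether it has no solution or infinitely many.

Row-reduce the augmented matrix:
R1 ← R1 / (-1).
R2 ← R2 + 1·R1.
R3 ← R3 − 1·R1.
R4 ← R4 − 5/3·R1.
R5 ← R5 − 16/3·R1.
R2 ← R2 / (-5/6).
R1 ← R1 + 2/3·R2.
R3 ← R3 − 13/6·R2.
R4 ← R4 + 31/45·R2.
R5 ← R5 − 133/45·R2.
R3 ← R3 / (-101/30).
R1 ← R1 − 14/15·R3.
R2 ← R2 − 12/5·R3.
R4 ← R4 − 922/225·R3.
R5 ← R5 − 329/225·R3.
R4 ← R4 / (-122228/22725).
R1 ← R1 + 2086/1515·R4.
R2 ← R2 + 778/505·R4.
R3 ← R3 − 250/101·R4.
R5 ← R5 + 244456/22725·R4.
R5 reduces to 0 = 0, so the extra equation is consistent.
Reading off the reduced rows gives x_1 = 2/3, x_2 = -3, x_3 = 0, x_4 = 5/3.

x_1 = 2/3, x_2 = -3, x_3 = 0, x_4 = 5/3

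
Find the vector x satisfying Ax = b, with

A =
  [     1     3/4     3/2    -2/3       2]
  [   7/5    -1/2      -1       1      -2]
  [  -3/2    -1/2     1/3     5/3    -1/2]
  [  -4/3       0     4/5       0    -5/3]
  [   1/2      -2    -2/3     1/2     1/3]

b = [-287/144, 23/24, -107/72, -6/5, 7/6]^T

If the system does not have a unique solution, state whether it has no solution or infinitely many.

x_1 = 0, x_2 = -1/4, x_3 = -3/2, x_4 = -2/3, x_5 = 0

Row-reduce the augmented matrix:
R2 ← R2 − 7/5·R1.
R3 ← R3 + 3/2·R1.
R4 ← R4 + 4/3·R1.
R5 ← R5 − 1/2·R1.
R2 ← R2 / (-31/20).
R1 ← R1 − 3/4·R2.
R3 ← R3 − 5/8·R2.
R4 ← R4 − 1·R2.
R5 ← R5 + 19/8·R2.
R3 ← R3 / (4/3).
R2 ← R2 − 2·R3.
R4 ← R4 − 4/5·R3.
R5 ← R5 − 10/3·R3.
R4 ← R4 / (-1421/2790).
R1 ← R1 − 25/93·R4.
R2 ← R2 + 41/12·R4.
R3 ← R3 − 269/248·R4.
R5 ← R5 + 2137/372·R4.
R5 ← R5 / (279199/8526).
R1 ← R1 + 2285/1421·R5.
R2 ← R2 − 52827/2842·R5.
R3 ← R3 + 27075/5684·R5.
R4 ← R4 − 6795/1421·R5.
Reading off the reduced rows gives x_1 = 0, x_2 = -1/4, x_3 = -3/2, x_4 = -2/3, x_5 = 0.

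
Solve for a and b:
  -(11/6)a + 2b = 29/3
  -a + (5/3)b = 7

a = -2, b = 3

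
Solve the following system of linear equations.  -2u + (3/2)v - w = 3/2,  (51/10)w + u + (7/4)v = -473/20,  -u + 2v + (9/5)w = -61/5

no solution

Row-reduce:
R1 ← R1 / (-2).
R2 ← R2 − 1·R1.
R3 ← R3 + 1·R1.
R2 ← R2 / (5/2).
R1 ← R1 + 3/4·R2.
R3 ← R3 − 5/4·R2.
Row 3 reduces to 0 = -3/2, a contradiction. The system is inconsistent.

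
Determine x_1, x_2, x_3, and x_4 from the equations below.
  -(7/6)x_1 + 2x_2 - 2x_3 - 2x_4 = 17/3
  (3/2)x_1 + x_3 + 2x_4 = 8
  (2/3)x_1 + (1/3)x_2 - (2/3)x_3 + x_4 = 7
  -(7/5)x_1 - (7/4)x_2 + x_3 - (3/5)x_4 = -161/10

x_1 = 2, x_2 = 6, x_3 = -1, x_4 = 3

Row-reduce the augmented matrix:
R1 ← R1 / (-7/6).
R2 ← R2 − 3/2·R1.
R3 ← R3 − 2/3·R1.
R4 ← R4 + 7/5·R1.
R2 ← R2 / (18/7).
R1 ← R1 + 12/7·R2.
R3 ← R3 − 31/21·R2.
R4 ← R4 + 83/20·R2.
R3 ← R3 / (-49/54).
R1 ← R1 − 2/3·R3.
R2 ← R2 + 11/18·R3.
R4 ← R4 − 311/360·R3.
R4 ← R4 / (1033/980).
R1 ← R1 − 72/49·R4.
R2 ← R2 + 17/49·R4.
R3 ← R3 + 10/49·R4.
Reading off the reduced rows gives x_1 = 2, x_2 = 6, x_3 = -1, x_4 = 3.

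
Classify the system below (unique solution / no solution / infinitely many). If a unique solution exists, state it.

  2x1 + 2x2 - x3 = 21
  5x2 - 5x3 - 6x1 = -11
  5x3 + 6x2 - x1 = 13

Row-reduce the augmented matrix:
R1 ← R1 / (2).
R2 ← R2 + 6·R1.
R3 ← R3 + 1·R1.
R2 ← R2 / (11).
R1 ← R1 − 1·R2.
R3 ← R3 − 7·R2.
R3 ← R3 / (211/22).
R1 ← R1 − 5/22·R3.
R2 ← R2 + 8/11·R3.
Reading off the reduced rows gives x1 = 6, x2 = 4, x3 = -1.

x1 = 6, x2 = 4, x3 = -1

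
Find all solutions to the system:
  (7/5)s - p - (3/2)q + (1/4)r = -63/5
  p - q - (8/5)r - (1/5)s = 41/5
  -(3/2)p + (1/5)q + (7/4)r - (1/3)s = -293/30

infinitely many solutions

Row-reduce:
R1 ← R1 / (-1).
R2 ← R2 − 1·R1.
R3 ← R3 + 3/2·R1.
R2 ← R2 / (-5/2).
R1 ← R1 − 3/2·R2.
R3 ← R3 − 49/20·R2.
R3 ← R3 / (13/250).
R1 ← R1 + 53/50·R3.
R2 ← R2 − 27/50·R3.
Rank is 3 with 4 unknowns, leaving s free.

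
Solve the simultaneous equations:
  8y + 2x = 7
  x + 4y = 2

no solution

Row-reduce:
R1 ← R1 / (2).
R2 ← R2 − 1·R1.
Row 2 reduces to 0 = -3/2, a contradiction. The system is inconsistent.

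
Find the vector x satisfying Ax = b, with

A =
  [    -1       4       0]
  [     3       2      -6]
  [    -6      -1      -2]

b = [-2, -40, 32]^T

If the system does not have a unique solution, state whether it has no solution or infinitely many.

Row-reduce the augmented matrix:
R1 ← R1 / (-1).
R2 ← R2 − 3·R1.
R3 ← R3 + 6·R1.
R2 ← R2 / (14).
R1 ← R1 + 4·R2.
R3 ← R3 + 25·R2.
R3 ← R3 / (-89/7).
R1 ← R1 + 12/7·R3.
R2 ← R2 + 3/7·R3.
Reading off the reduced rows gives x_1 = -6, x_2 = -2, x_3 = 3.

x_1 = -6, x_2 = -2, x_3 = 3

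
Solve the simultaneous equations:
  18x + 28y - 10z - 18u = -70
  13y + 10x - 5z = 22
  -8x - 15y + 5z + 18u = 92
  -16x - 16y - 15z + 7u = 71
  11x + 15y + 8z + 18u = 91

x = 2, y = -1, z = -3, u = 6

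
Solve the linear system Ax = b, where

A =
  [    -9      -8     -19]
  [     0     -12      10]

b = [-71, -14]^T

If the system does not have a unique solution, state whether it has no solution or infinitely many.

Row-reduce:
R1 ← R1 / (-9).
R2 ← R2 / (-12).
R1 ← R1 − 8/9·R2.
Rank is 2 with 3 unknowns, leaving x_3 free.

infinitely many solutions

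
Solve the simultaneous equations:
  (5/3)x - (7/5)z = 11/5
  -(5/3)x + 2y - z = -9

Row-reduce:
R1 ← R1 / (5/3).
R2 ← R2 + 5/3·R1.
R2 ← R2 / (2).
Rank is 2 with 3 unknowns, leaving z free.

infinitely many solutions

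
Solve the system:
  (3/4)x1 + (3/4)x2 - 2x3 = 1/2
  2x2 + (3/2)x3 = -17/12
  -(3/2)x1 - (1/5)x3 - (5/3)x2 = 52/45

Row-reduce the augmented matrix:
R1 ← R1 / (3/4).
R3 ← R3 + 3/2·R1.
R2 ← R2 / (2).
R1 ← R1 − 1·R2.
R3 ← R3 + 1/6·R2.
R3 ← R3 / (-163/40).
R1 ← R1 + 41/12·R3.
R2 ← R2 − 3/4·R3.
Reading off the reduced rows gives x1 = -1/3, x2 = -1/3, x3 = -1/2.

x1 = -1/3, x2 = -1/3, x3 = -1/2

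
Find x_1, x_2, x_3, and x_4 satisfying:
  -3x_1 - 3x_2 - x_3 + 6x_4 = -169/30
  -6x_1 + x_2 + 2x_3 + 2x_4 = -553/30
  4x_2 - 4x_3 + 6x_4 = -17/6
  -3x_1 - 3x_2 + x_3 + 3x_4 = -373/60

Row-reduce the augmented matrix:
R1 ← R1 / (-3).
R2 ← R2 + 6·R1.
R4 ← R4 + 3·R1.
R2 ← R2 / (7).
R1 ← R1 − 1·R2.
R3 ← R3 − 4·R2.
R3 ← R3 / (-44/7).
R1 ← R1 + 5/21·R3.
R2 ← R2 − 4/7·R3.
R4 ← R4 − 2·R3.
R4 ← R4 / (8/11).
R1 ← R1 + 67/66·R4.
R2 ← R2 + 4/11·R4.
R3 ← R3 + 41/22·R4.
Reading off the reduced rows gives x_1 = 13/5, x_2 = -1, x_3 = -2/3, x_4 = -1/4.

x_1 = 13/5, x_2 = -1, x_3 = -2/3, x_4 = -1/4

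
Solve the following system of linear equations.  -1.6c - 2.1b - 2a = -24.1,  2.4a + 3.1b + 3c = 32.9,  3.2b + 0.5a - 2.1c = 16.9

a = 6, b = 5, c = 1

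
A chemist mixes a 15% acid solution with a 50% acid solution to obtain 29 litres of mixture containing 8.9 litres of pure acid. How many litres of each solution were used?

litres of solution A: 16, litres of solution B: 13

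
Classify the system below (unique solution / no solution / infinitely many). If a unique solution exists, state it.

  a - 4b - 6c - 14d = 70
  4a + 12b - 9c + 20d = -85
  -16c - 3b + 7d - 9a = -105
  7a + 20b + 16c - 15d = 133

Row-reduce the augmented matrix:
R2 ← R2 − 4·R1.
R3 ← R3 + 9·R1.
R4 ← R4 − 7·R1.
R2 ← R2 / (28).
R1 ← R1 + 4·R2.
R3 ← R3 + 39·R2.
R4 ← R4 − 48·R2.
R3 ← R3 / (-1375/28).
R1 ← R1 + 27/7·R3.
R2 ← R2 − 15/28·R3.
R4 ← R4 − 226/7·R3.
R4 ← R4 / (-76899/1375).
R1 ← R1 + 2902/1375·R4.
R2 ← R2 − 707/275·R4.
R3 ← R3 − 368/1375·R4.
Reading off the reduced rows gives a = 6, b = 0, c = 1, d = -5.

a = 6, b = 0, c = 1, d = -5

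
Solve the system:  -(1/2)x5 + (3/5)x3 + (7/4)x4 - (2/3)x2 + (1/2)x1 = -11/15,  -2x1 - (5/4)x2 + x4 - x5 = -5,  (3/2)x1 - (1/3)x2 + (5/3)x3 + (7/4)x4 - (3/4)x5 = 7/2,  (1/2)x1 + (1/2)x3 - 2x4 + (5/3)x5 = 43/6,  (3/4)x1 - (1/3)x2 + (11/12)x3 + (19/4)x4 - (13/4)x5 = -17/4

no solution

Row-reduce:
R1 ← R1 / (1/2).
R2 ← R2 + 2·R1.
R3 ← R3 − 3/2·R1.
R4 ← R4 − 1/2·R1.
R5 ← R5 − 3/4·R1.
R2 ← R2 / (-47/12).
R1 ← R1 + 4/3·R2.
R3 ← R3 − 5/3·R2.
R4 ← R4 − 2/3·R2.
R5 ← R5 − 2/3·R2.
R3 ← R3 / (626/705).
R1 ← R1 − 18/47·R3.
R2 ← R2 + 144/235·R3.
R4 ← R4 − 29/94·R3.
R5 ← R5 − 1199/2820·R3.
R4 ← R4 / (-5897/2504).
R1 ← R1 − 256/313·R4.
R2 ← R2 + 660/313·R4.
R3 ← R3 + 135/1252·R4.
R5 ← R5 − 17691/5008·R4.
Row 5 reduces to 0 = 3, a contradiction. The system is inconsistent.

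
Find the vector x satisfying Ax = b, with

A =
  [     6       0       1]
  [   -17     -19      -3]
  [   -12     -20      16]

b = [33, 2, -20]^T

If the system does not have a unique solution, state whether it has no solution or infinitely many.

x_1 = 6, x_2 = -5, x_3 = -3

Row-reduce the augmented matrix:
R1 ← R1 / (6).
R2 ← R2 + 17·R1.
R3 ← R3 + 12·R1.
R2 ← R2 / (-19).
R3 ← R3 + 20·R2.
R3 ← R3 / (1036/57).
R1 ← R1 − 1/6·R3.
R2 ← R2 − 1/114·R3.
Reading off the reduced rows gives x_1 = 6, x_2 = -5, x_3 = -3.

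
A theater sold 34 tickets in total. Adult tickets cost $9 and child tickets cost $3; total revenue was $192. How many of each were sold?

Let a = adult tickets, c = child tickets.
  a + c = 34
  9a + 3c = 192
Row-reduce the augmented matrix:
R2 ← R2 − 9·R1.
R2 ← R2 / (-6).
R1 ← R1 − 1·R2.
Reading off the reduced rows gives a = 15, c = 19.

adult tickets: 15, child tickets: 19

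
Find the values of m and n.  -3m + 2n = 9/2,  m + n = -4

Row-reduce the augmented matrix:
R1 ← R1 / (-3).
R2 ← R2 − 1·R1.
R2 ← R2 / (5/3).
R1 ← R1 + 2/3·R2.
Reading off the reduced rows gives m = -5/2, n = -3/2.

m = -5/2, n = -3/2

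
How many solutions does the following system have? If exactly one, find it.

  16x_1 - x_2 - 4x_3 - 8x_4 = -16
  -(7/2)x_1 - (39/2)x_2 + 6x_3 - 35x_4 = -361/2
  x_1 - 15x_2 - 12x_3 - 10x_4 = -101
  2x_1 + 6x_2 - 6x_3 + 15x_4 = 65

Row-reduce:
R1 ← R1 / (16).
R2 ← R2 + 7/2·R1.
R3 ← R3 − 1·R1.
R4 ← R4 − 2·R1.
R2 ← R2 / (-631/32).
R1 ← R1 + 1/16·R2.
R3 ← R3 + 239/16·R2.
R4 ← R4 − 49/8·R2.
R3 ← R3 / (-9864/631).
R1 ← R1 + 168/631·R3.
R2 ← R2 + 164/631·R3.
R4 ← R4 + 2466/631·R3.
Rank is 3 with 4 unknowns, leaving x_4 free.

infinitely many solutions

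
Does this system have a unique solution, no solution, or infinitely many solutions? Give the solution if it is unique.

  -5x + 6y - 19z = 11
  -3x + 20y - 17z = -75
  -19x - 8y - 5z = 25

Row-reduce the augmented matrix:
R1 ← R1 / (-5).
R2 ← R2 + 3·R1.
R3 ← R3 + 19·R1.
R2 ← R2 / (82/5).
R1 ← R1 + 6/5·R2.
R3 ← R3 + 154/5·R2.
R3 ← R3 / (2324/41).
R1 ← R1 − 139/41·R3.
R2 ← R2 + 14/41·R3.
Reading off the reduced rows gives x = 2, y = -6, z = -3.

x = 2, y = -6, z = -3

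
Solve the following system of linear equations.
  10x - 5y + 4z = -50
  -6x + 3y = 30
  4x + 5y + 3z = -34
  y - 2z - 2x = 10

x = -6, y = -2, z = 0

Row-reduce the augmented matrix:
R1 ← R1 / (10).
R2 ← R2 + 6·R1.
R3 ← R3 − 4·R1.
R4 ← R4 + 2·R1.
Swap R2 and R3.
R2 ← R2 / (7).
R1 ← R1 + 1/2·R2.
R3 ← R3 / (12/5).
R1 ← R1 − 1/2·R3.
R2 ← R2 − 1/5·R3.
R4 ← R4 + 6/5·R3.
R4 reduces to 0 = 0, so the extra equation is consistent.
Reading off the reduced rows gives x = -6, y = -2, z = 0.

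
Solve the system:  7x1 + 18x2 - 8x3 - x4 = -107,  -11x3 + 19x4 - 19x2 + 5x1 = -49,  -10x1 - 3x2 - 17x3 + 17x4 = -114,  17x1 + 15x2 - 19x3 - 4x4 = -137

x1 = -1, x2 = -4, x3 = 4, x4 = -4

Row-reduce the augmented matrix:
R1 ← R1 / (7).
R2 ← R2 − 5·R1.
R3 ← R3 + 10·R1.
R4 ← R4 − 17·R1.
R2 ← R2 / (-223/7).
R1 ← R1 − 18/7·R2.
R3 ← R3 − 159/7·R2.
R4 ← R4 + 201/7·R2.
R3 ← R3 / (-7180/223).
R1 ← R1 + 350/223·R3.
R2 ← R2 − 37/223·R3.
R4 ← R4 − 1158/223·R3.
R4 ← R4 / (-52279/3590).
R1 ← R1 − 3/718·R4.
R2 ← R2 + 3347/7180·R4.
R3 ← R3 + 6607/7180·R4.
Reading off the reduced rows gives x1 = -1, x2 = -4, x3 = 4, x4 = -4.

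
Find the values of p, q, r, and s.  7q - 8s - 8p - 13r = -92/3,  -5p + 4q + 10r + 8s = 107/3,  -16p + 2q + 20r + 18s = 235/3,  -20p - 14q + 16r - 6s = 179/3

p = -1, q = 0, r = 8/3, s = 1/2

Row-reduce the augmented matrix:
R1 ← R1 / (-8).
R2 ← R2 + 5·R1.
R3 ← R3 + 16·R1.
R4 ← R4 + 20·R1.
R2 ← R2 / (-3/8).
R1 ← R1 + 7/8·R2.
R3 ← R3 + 12·R2.
R4 ← R4 + 63/2·R2.
R3 ← R3 / (-534).
R1 ← R1 + 122/3·R3.
R2 ← R2 + 145/3·R3.
R4 ← R4 + 1474·R3.
R4 ← R4 / (-6292/267).
R1 ← R1 + 194/801·R4.
R2 ← R2 + 73/801·R4.
R3 ← R3 − 191/267·R4.
Reading off the reduced rows gives p = -1, q = 0, r = 8/3, s = 1/2.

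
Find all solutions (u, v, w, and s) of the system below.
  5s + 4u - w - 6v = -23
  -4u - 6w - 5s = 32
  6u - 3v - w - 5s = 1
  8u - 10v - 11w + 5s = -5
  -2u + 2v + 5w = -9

Row-reduce the augmented matrix:
R1 ← R1 / (4).
R2 ← R2 + 4·R1.
R3 ← R3 − 6·R1.
R4 ← R4 − 8·R1.
R5 ← R5 + 2·R1.
R2 ← R2 / (-6).
R1 ← R1 + 3/2·R2.
R3 ← R3 − 6·R2.
R4 ← R4 − 2·R2.
R5 ← R5 + 1·R2.
R3 ← R3 / (-13/2).
R1 ← R1 − 3/2·R3.
R2 ← R2 − 7/6·R3.
R4 ← R4 + 34/3·R3.
R5 ← R5 − 17/3·R3.
R4 ← R4 / (655/39).
R1 ← R1 + 85/52·R4.
R2 ← R2 + 175/78·R4.
R3 ← R3 − 25/13·R4.
R5 ← R5 + 655/78·R4.
R5 reduces to 0 = 0, so the extra equation is consistent.
Reading off the reduced rows gives u = -1, v = 2, w = -3, s = -2.

u = -1, v = 2, w = -3, s = -2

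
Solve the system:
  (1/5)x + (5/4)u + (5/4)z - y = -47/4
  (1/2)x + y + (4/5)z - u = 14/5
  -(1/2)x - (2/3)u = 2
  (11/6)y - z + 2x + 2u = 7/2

x = 0, y = 3, z = -4, u = -3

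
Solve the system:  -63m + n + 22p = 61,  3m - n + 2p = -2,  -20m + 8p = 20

no solution

Row-reduce:
R1 ← R1 / (-63).
R2 ← R2 − 3·R1.
R3 ← R3 + 20·R1.
R2 ← R2 / (-20/21).
R1 ← R1 + 1/63·R2.
R3 ← R3 + 20/63·R2.
Row 3 reduces to 0 = 1/3, a contradiction. The system is inconsistent.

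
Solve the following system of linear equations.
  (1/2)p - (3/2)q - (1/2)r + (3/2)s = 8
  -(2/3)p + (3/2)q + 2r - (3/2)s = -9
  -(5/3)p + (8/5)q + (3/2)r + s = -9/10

Row-reduce:
R1 ← R1 / (1/2).
R2 ← R2 + 2/3·R1.
R3 ← R3 + 5/3·R1.
R2 ← R2 / (-1/2).
R1 ← R1 + 3·R2.
R3 ← R3 + 17/5·R2.
R3 ← R3 / (-277/30).
R1 ← R1 + 9·R3.
R2 ← R2 + 8/3·R3.
Rank is 3 with 4 unknowns, leaving s free.

infinitely many solutions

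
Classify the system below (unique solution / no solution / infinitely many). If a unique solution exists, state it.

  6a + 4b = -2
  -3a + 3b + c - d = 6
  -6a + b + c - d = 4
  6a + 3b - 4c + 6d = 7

no solution

Row-reduce:
R1 ← R1 / (6).
R2 ← R2 + 3·R1.
R3 ← R3 + 6·R1.
R4 ← R4 − 6·R1.
R2 ← R2 / (5).
R1 ← R1 − 2/3·R2.
R3 ← R3 − 5·R2.
R4 ← R4 + 1·R2.
Swap R3 and R4.
R3 ← R3 / (-19/5).
R1 ← R1 + 2/15·R3.
R2 ← R2 − 1/5·R3.
Row 4 reduces to 0 = -3, a contradiction. The system is inconsistent.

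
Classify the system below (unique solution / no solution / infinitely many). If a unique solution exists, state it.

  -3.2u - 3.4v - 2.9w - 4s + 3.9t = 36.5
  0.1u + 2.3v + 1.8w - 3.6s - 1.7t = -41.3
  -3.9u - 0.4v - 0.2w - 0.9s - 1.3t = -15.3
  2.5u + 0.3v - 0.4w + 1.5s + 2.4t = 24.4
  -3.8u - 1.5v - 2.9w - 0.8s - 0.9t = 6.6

u = 2, v = -5, w = -5, s = 3, t = 6

Row-reduce the augmented matrix:
R1 ← R1 / (-16/5).
R2 ← R2 − 1/10·R1.
R3 ← R3 + 39/10·R1.
R4 ← R4 − 5/2·R1.
R5 ← R5 + 19/5·R1.
R2 ← R2 / (351/160).
R1 ← R1 − 17/16·R2.
R3 ← R3 − 599/160·R2.
R4 ← R4 + 377/160·R2.
R5 ← R5 − 203/80·R2.
R3 ← R3 / (2929/7020).
R1 ← R1 − 55/702·R3.
R2 ← R2 − 547/702·R3.
R4 ← R4 + 112/135·R3.
R5 ← R5 + 10063/7020·R3.
R4 ← R4 / (436947/29290).
R1 ← R1 − 3263/2929·R4.
R2 ← R2 + 61489/2929·R4.
R3 ← R3 − 72530/2929·R4.
R5 ← R5 − 44193/1010·R4.
R5 ← R5 / (-1939543/291298).
R1 ← R1 − 172702/436947·R5.
R2 ← R2 − 626383/436947·R5.
R3 ← R3 + 1394231/436947·R5.
R4 ← R4 + 85793/436947·R5.
Reading off the reduced rows gives u = 2, v = -5, w = -5, s = 3, t = 6.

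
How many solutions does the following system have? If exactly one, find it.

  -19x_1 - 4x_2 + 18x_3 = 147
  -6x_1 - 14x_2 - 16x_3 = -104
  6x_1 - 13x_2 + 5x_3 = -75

x_1 = -5, x_2 = 5, x_3 = 4

Row-reduce the augmented matrix:
R1 ← R1 / (-19).
R2 ← R2 + 6·R1.
R3 ← R3 − 6·R1.
R2 ← R2 / (-242/19).
R1 ← R1 − 4/19·R2.
R3 ← R3 + 271/19·R2.
R3 ← R3 / (4231/121).
R1 ← R1 + 158/121·R3.
R2 ← R2 − 206/121·R3.
Reading off the reduced rows gives x_1 = -5, x_2 = 5, x_3 = 4.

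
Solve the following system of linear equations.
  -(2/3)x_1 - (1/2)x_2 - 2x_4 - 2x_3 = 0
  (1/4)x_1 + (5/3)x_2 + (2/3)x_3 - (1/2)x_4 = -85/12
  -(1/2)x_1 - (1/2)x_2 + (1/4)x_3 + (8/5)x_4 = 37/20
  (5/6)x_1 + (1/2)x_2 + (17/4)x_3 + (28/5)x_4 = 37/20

infinitely many solutions

Row-reduce:
R1 ← R1 / (-2/3).
R2 ← R2 − 1/4·R1.
R3 ← R3 + 1/2·R1.
R4 ← R4 − 5/6·R1.
R2 ← R2 / (71/48).
R1 ← R1 − 3/4·R2.
R3 ← R3 + 1/8·R2.
R4 ← R4 + 1/8·R2.
R3 ← R3 / (495/284).
R1 ← R1 − 216/71·R3.
R2 ← R2 + 4/71·R3.
R4 ← R4 − 495/284·R3.
Rank is 3 with 4 unknowns, leaving x_4 free.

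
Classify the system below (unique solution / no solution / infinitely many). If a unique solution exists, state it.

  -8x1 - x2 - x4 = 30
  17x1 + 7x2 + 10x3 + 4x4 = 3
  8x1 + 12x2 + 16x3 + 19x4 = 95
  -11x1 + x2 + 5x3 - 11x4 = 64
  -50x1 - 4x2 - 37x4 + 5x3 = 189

x1 = -4, x2 = 1, x3 = 6, x4 = 1

Row-reduce the augmented matrix:
R1 ← R1 / (-8).
R2 ← R2 − 17·R1.
R3 ← R3 − 8·R1.
R4 ← R4 + 11·R1.
R5 ← R5 + 50·R1.
R2 ← R2 / (39/8).
R1 ← R1 − 1/8·R2.
R3 ← R3 − 11·R2.
R4 ← R4 − 19/8·R2.
R5 ← R5 − 9/4·R2.
R3 ← R3 / (-256/39).
R1 ← R1 + 10/39·R3.
R2 ← R2 − 80/39·R3.
R4 ← R4 − 5/39·R3.
R5 ← R5 − 5/13·R3.
R4 ← R4 / (-2629/256).
R1 ← R1 + 59/128·R4.
R2 ← R2 − 75/16·R4.
R3 ← R3 + 537/256·R4.
R5 ← R5 + 7887/256·R4.
R5 reduces to 0 = 0, so the extra equation is consistent.
Reading off the reduced rows gives x1 = -4, x2 = 1, x3 = 6, x4 = 1.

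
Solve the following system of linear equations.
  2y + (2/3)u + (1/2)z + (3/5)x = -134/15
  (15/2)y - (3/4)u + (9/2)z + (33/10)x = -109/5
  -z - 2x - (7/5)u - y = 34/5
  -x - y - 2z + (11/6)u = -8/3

Row-reduce:
R1 ← R1 / (3/5).
R2 ← R2 − 33/10·R1.
R3 ← R3 + 2·R1.
R4 ← R4 + 1·R1.
R2 ← R2 / (-7/2).
R1 ← R1 − 10/3·R2.
R3 ← R3 − 17/3·R2.
R4 ← R4 − 7/3·R2.
R3 ← R3 / (7/2).
R1 ← R1 − 5/2·R3.
R2 ← R2 + 1/2·R3.
Row 4 reduces to 0 = 2/3, a contradiction. The system is inconsistent.

no solution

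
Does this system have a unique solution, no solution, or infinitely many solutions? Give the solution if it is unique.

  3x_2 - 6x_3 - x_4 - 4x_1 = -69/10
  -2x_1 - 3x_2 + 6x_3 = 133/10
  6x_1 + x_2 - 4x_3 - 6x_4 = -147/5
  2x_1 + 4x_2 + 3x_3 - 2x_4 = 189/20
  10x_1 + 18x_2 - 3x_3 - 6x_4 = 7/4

x_1 = -7/5, x_2 = 2, x_3 = 11/4, x_4 = 2

Row-reduce the augmented matrix:
R1 ← R1 / (-4).
R2 ← R2 + 2·R1.
R3 ← R3 − 6·R1.
R4 ← R4 − 2·R1.
R5 ← R5 − 10·R1.
R2 ← R2 / (-9/2).
R1 ← R1 + 3/4·R2.
R3 ← R3 − 11/2·R2.
R4 ← R4 − 11/2·R2.
R5 ← R5 − 51/2·R2.
R3 ← R3 / (-2).
R2 ← R2 + 2·R3.
R4 ← R4 − 11·R3.
R5 ← R5 − 33·R3.
R4 ← R4 / (-358/9).
R1 ← R1 − 1/6·R4.
R2 ← R2 − 61/9·R4.
R3 ← R3 − 31/9·R4.
R5 ← R5 + 358/3·R4.
R5 reduces to 0 = 0, so the extra equation is consistent.
Reading off the reduced rows gives x_1 = -7/5, x_2 = 2, x_3 = 11/4, x_4 = 2.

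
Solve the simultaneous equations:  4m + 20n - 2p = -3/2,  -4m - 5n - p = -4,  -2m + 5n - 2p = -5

no solution

Row-reduce:
R1 ← R1 / (4).
R2 ← R2 + 4·R1.
R3 ← R3 + 2·R1.
R2 ← R2 / (15).
R1 ← R1 − 5·R2.
R3 ← R3 − 15·R2.
Row 3 reduces to 0 = -1/4, a contradiction. The system is inconsistent.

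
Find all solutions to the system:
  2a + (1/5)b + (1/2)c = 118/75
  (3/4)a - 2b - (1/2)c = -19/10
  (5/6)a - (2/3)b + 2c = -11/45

Row-reduce the augmented matrix:
R1 ← R1 / (2).
R2 ← R2 − 3/4·R1.
R3 ← R3 − 5/6·R1.
R2 ← R2 / (-83/40).
R1 ← R1 − 1/10·R2.
R3 ← R3 + 3/4·R2.
R3 ← R3 / (508/249).
R1 ← R1 − 18/83·R3.
R2 ← R2 − 55/166·R3.
Reading off the reduced rows gives a = 2/3, b = 6/5, c = 0.

a = 2/3, b = 6/5, c = 0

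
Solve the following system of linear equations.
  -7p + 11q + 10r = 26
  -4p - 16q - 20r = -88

infinitely many solutions

Row-reduce:
R1 ← R1 / (-7).
R2 ← R2 + 4·R1.
R2 ← R2 / (-156/7).
R1 ← R1 + 11/7·R2.
Rank is 2 with 3 unknowns, leaving r free.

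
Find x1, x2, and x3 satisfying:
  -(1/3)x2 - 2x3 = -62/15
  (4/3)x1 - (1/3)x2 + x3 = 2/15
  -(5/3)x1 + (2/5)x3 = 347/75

x1 = -11/5, x2 = -2, x3 = 12/5

Row-reduce the augmented matrix:
Swap R1 and R2.
R1 ← R1 / (4/3).
R3 ← R3 + 5/3·R1.
R2 ← R2 / (-1/3).
R1 ← R1 + 1/4·R2.
R3 ← R3 + 5/12·R2.
R3 ← R3 / (83/20).
R1 ← R1 − 9/4·R3.
R2 ← R2 − 6·R3.
Reading off the reduced rows gives x1 = -11/5, x2 = -2, x3 = 12/5.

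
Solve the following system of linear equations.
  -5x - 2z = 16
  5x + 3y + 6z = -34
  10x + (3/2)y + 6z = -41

infinitely many solutions

Row-reduce:
R1 ← R1 / (-5).
R2 ← R2 − 5·R1.
R3 ← R3 − 10·R1.
R2 ← R2 / (3).
R3 ← R3 − 3/2·R2.
Rank is 2 with 3 unknowns, leaving z free.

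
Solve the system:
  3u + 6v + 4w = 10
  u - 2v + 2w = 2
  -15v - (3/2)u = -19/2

Row-reduce:
R1 ← R1 / (3).
R2 ← R2 − 1·R1.
R3 ← R3 + 3/2·R1.
R2 ← R2 / (-4).
R1 ← R1 − 2·R2.
R3 ← R3 + 12·R2.
Row 3 reduces to 0 = -1/2, a contradiction. The system is inconsistent.

no solution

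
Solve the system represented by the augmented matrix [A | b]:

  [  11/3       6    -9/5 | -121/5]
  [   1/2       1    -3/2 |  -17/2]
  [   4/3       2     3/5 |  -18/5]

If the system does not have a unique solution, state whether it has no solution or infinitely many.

Row-reduce:
R1 ← R1 / (11/3).
R2 ← R2 − 1/2·R1.
R3 ← R3 − 4/3·R1.
R2 ← R2 / (2/11).
R1 ← R1 − 18/11·R2.
R3 ← R3 + 2/11·R2.
Rank is 2 with 3 unknowns, leaving x_3 free.

infinitely many solutions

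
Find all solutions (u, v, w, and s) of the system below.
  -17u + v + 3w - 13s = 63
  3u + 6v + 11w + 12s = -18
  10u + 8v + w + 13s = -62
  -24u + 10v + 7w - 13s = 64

infinitely many solutions

Row-reduce:
R1 ← R1 / (-17).
R2 ← R2 − 3·R1.
R3 ← R3 − 10·R1.
R4 ← R4 + 24·R1.
R2 ← R2 / (105/17).
R1 ← R1 + 1/17·R2.
R3 ← R3 − 146/17·R2.
R4 ← R4 − 146/17·R2.
R3 ← R3 / (-199/15).
R1 ← R1 + 1/15·R3.
R2 ← R2 − 28/15·R3.
R4 ← R4 + 199/15·R3.
Rank is 3 with 4 unknowns, leaving s free.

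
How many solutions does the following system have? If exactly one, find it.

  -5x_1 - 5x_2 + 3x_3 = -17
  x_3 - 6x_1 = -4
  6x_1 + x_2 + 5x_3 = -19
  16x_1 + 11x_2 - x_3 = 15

x_1 = 0, x_2 = 1, x_3 = -4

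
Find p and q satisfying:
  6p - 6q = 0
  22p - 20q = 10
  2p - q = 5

p = 5, q = 5

Row-reduce the augmented matrix:
R1 ← R1 / (6).
R2 ← R2 − 22·R1.
R3 ← R3 − 2·R1.
R2 ← R2 / (2).
R1 ← R1 + 1·R2.
R3 ← R3 − 1·R2.
R3 reduces to 0 = 0, so the extra equation is consistent.
Reading off the reduced rows gives p = 5, q = 5.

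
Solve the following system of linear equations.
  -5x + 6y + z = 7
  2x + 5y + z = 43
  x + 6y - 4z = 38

x = 6, y = 6, z = 1

Row-reduce the augmented matrix:
R1 ← R1 / (-5).
R2 ← R2 − 2·R1.
R3 ← R3 − 1·R1.
R2 ← R2 / (37/5).
R1 ← R1 + 6/5·R2.
R3 ← R3 − 36/5·R2.
R3 ← R3 / (-191/37).
R1 ← R1 − 1/37·R3.
R2 ← R2 − 7/37·R3.
Reading off the reduced rows gives x = 6, y = 6, z = 1.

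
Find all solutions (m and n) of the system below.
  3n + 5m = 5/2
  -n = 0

Row-reduce the augmented matrix:
R1 ← R1 / (5).
R2 ← R2 / (-1).
R1 ← R1 − 3/5·R2.
Reading off the reduced rows gives m = 1/2, n = 0.

m = 1/2, n = 0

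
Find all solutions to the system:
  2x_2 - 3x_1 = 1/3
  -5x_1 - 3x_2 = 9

Row-reduce the augmented matrix:
R1 ← R1 / (-3).
R2 ← R2 + 5·R1.
R2 ← R2 / (-19/3).
R1 ← R1 + 2/3·R2.
Reading off the reduced rows gives x_1 = -1, x_2 = -4/3.

x_1 = -1, x_2 = -4/3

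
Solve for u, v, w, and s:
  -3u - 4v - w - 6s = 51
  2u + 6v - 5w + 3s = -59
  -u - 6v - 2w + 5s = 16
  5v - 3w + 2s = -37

Row-reduce the augmented matrix:
R1 ← R1 / (-3).
R2 ← R2 − 2·R1.
R3 ← R3 + 1·R1.
R2 ← R2 / (10/3).
R1 ← R1 − 4/3·R2.
R3 ← R3 + 14/3·R2.
R4 ← R4 − 5·R2.
R3 ← R3 / (-48/5).
R1 ← R1 − 13/5·R3.
R2 ← R2 + 17/10·R3.
R4 ← R4 − 11/2·R3.
R4 ← R4 / (161/24).
R1 ← R1 − 47/12·R4.
R2 ← R2 + 31/24·R4.
R3 ← R3 + 7/12·R4.
Reading off the reduced rows gives u = -5, v = -5, w = 2, s = -3.

u = -5, v = -5, w = 2, s = -3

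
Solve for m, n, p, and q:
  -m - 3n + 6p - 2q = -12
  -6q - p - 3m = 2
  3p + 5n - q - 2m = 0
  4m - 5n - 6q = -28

m = -4, n = 0, p = -2, q = 2

Row-reduce the augmented matrix:
R1 ← R1 / (-1).
R2 ← R2 + 3·R1.
R3 ← R3 + 2·R1.
R4 ← R4 − 4·R1.
R2 ← R2 / (9).
R1 ← R1 − 3·R2.
R3 ← R3 − 11·R2.
R4 ← R4 + 17·R2.
R3 ← R3 / (128/9).
R1 ← R1 − 1/3·R3.
R2 ← R2 + 19/9·R3.
R4 ← R4 + 107/9·R3.
R4 ← R4 / (-1471/128).
R1 ← R1 − 247/128·R4.
R2 ← R2 − 57/128·R4.
R3 ← R3 − 27/128·R4.
Reading off the reduced rows gives m = -4, n = 0, p = -2, q = 2.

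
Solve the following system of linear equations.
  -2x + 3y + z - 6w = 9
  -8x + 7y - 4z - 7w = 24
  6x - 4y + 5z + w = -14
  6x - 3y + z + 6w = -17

no solution

Row-reduce:
R1 ← R1 / (-2).
R2 ← R2 + 8·R1.
R3 ← R3 − 6·R1.
R4 ← R4 − 6·R1.
R2 ← R2 / (-5).
R1 ← R1 + 3/2·R2.
R3 ← R3 − 5·R2.
R4 ← R4 − 6·R2.
Swap R3 and R4.
R3 ← R3 / (-28/5).
R1 ← R1 − 19/10·R3.
R2 ← R2 − 8/5·R3.
Row 4 reduces to 0 = 1, a contradiction. The system is inconsistent.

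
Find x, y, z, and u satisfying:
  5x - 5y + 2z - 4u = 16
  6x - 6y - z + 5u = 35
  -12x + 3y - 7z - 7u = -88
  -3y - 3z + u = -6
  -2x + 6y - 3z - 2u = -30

Row-reduce the augmented matrix:
R1 ← R1 / (5).
R2 ← R2 − 6·R1.
R3 ← R3 + 12·R1.
R5 ← R5 + 2·R1.
Swap R2 and R3.
R2 ← R2 / (-9).
R1 ← R1 + 1·R2.
R4 ← R4 + 3·R2.
R5 ← R5 − 4·R2.
R3 ← R3 / (-17/5).
R1 ← R1 − 29/45·R3.
R2 ← R2 − 11/45·R3.
R4 ← R4 + 34/15·R3.
R5 ← R5 + 143/45·R3.
Swap R4 and R5.
R4 ← R4 / (-1027/51).
R1 ← R1 − 148/51·R4.
R2 ← R2 − 130/51·R4.
R3 ← R3 + 49/17·R4.
R5 reduces to 0 = 0, so the extra equation is consistent.
Reading off the reduced rows gives x = 3, y = -1, z = 4, u = 3.

x = 3, y = -1, z = 4, u = 3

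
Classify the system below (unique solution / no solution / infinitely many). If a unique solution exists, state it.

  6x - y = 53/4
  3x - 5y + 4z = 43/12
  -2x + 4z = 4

Row-reduce the augmented matrix:
R1 ← R1 / (6).
R2 ← R2 − 3·R1.
R3 ← R3 + 2·R1.
R2 ← R2 / (-9/2).
R1 ← R1 + 1/6·R2.
R3 ← R3 + 1/3·R2.
R3 ← R3 / (100/27).
R1 ← R1 + 4/27·R3.
R2 ← R2 + 8/9·R3.
Reading off the reduced rows gives x = 8/3, y = 11/4, z = 7/3.

x = 8/3, y = 11/4, z = 7/3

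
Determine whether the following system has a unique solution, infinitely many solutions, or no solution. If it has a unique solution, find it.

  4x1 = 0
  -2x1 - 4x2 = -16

Row-reduce the augmented matrix:
R1 ← R1 / (4).
R2 ← R2 + 2·R1.
R2 ← R2 / (-4).
Reading off the reduced rows gives x1 = 0, x2 = 4.

x1 = 0, x2 = 4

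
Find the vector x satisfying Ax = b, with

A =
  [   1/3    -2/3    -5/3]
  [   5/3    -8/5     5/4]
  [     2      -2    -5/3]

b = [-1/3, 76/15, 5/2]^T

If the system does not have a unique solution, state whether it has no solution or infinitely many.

x_1 = -1/2, x_2 = -11/4, x_3 = 6/5

Row-reduce the augmented matrix:
R1 ← R1 / (1/3).
R2 ← R2 − 5/3·R1.
R3 ← R3 − 2·R1.
R2 ← R2 / (26/15).
R1 ← R1 + 2·R2.
R3 ← R3 − 2·R2.
R3 ← R3 / (-425/156).
R1 ← R1 − 315/52·R3.
R2 ← R2 − 575/104·R3.
Reading off the reduced rows gives x_1 = -1/2, x_2 = -11/4, x_3 = 6/5.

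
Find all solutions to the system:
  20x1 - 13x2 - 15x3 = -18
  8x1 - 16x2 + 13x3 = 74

infinitely many solutions

Row-reduce:
R1 ← R1 / (20).
R2 ← R2 − 8·R1.
R2 ← R2 / (-54/5).
R1 ← R1 + 13/20·R2.
Rank is 2 with 3 unknowns, leaving x3 free.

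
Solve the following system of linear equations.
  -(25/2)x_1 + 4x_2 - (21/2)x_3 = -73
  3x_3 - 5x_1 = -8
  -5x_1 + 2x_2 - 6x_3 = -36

no solution

Row-reduce:
R1 ← R1 / (-25/2).
R2 ← R2 + 5·R1.
R3 ← R3 + 5·R1.
R2 ← R2 / (-8/5).
R1 ← R1 + 8/25·R2.
R3 ← R3 − 2/5·R2.
Row 3 reduces to 0 = -3/2, a contradiction. The system is inconsistent.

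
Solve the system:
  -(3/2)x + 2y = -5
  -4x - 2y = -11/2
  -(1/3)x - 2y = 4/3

no solution

Row-reduce:
R1 ← R1 / (-3/2).
R2 ← R2 + 4·R1.
R3 ← R3 + 1/3·R1.
R2 ← R2 / (-22/3).
R1 ← R1 + 4/3·R2.
R3 ← R3 + 22/9·R2.
Row 3 reduces to 0 = -1/6, a contradiction. The system is inconsistent.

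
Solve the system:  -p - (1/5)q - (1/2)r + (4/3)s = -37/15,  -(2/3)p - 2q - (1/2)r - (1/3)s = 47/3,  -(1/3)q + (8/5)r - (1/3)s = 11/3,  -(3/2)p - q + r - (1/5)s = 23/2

Row-reduce the augmented matrix:
R1 ← R1 / (-1).
R2 ← R2 + 2/3·R1.
R4 ← R4 + 3/2·R1.
R2 ← R2 / (-28/15).
R1 ← R1 − 1/5·R2.
R3 ← R3 + 1/3·R2.
R4 ← R4 + 7/10·R2.
R3 ← R3 / (1369/840).
R1 ← R1 − 27/56·R3.
R2 ← R2 − 5/56·R3.
R4 ← R4 − 29/16·R3.
R4 ← R4 / (-33137/20535).
R1 ← R1 + 1958/1369·R4.
R2 ← R2 − 905/1369·R4.
R3 ← R3 + 290/4107·R4.
Reading off the reduced rows gives p = -3, q = -6, r = 0, s = -5.

p = -3, q = -6, r = 0, s = -5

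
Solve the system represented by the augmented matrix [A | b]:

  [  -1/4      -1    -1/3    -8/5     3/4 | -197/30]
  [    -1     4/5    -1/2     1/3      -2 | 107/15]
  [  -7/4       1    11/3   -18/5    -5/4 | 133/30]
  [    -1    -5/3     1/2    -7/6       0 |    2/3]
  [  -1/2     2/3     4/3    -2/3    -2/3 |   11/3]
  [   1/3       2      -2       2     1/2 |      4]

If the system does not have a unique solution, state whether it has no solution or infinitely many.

x_1 = -6, x_2 = 1, x_3 = 2, x_4 = 4, x_5 = 0

Row-reduce the augmented matrix:
R1 ← R1 / (-1/4).
R2 ← R2 + 1·R1.
R3 ← R3 + 7/4·R1.
R4 ← R4 + 1·R1.
R5 ← R5 + 1/2·R1.
R6 ← R6 − 1/3·R1.
R2 ← R2 / (24/5).
R1 ← R1 − 4·R2.
R3 ← R3 − 8·R2.
R4 ← R4 − 7/3·R2.
R5 ← R5 − 8/3·R2.
R6 ← R6 − 2/3·R2.
R3 ← R3 / (83/18).
R1 ← R1 − 23/36·R3.
R2 ← R2 − 25/144·R3.
R4 ← R4 − 617/432·R3.
R5 ← R5 − 83/54·R3.
R6 ← R6 + 553/216·R3.
R4 ← R4 / (15349/4980).
R1 ← R1 − 1607/1245·R4.
R2 ← R2 − 511/332·R4.
R3 ← R3 + 326/415·R4.
R6 ← R6 + 4601/1494·R4.
Swap R5 and R6.
R5 ← R5 / (1147103/552564).
R1 ← R1 − 127913/92094·R5.
R2 ← R2 + 66645/122792·R5.
R3 ← R3 − 3307/30698·R5.
R4 ← R4 + 22655/61396·R5.
R6 reduces to 0 = 0, so the extra equation is consistent.
Reading off the reduced rows gives x_1 = -6, x_2 = 1, x_3 = 2, x_4 = 4, x_5 = 0.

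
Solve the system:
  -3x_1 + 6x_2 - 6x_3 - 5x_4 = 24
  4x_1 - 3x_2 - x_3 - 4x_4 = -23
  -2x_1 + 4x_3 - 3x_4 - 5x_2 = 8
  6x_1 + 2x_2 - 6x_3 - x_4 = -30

Row-reduce the augmented matrix:
R1 ← R1 / (-3).
R2 ← R2 − 4·R1.
R3 ← R3 + 2·R1.
R4 ← R4 − 6·R1.
R2 ← R2 / (5).
R1 ← R1 + 2·R2.
R3 ← R3 + 9·R2.
R4 ← R4 − 14·R2.
R3 ← R3 / (-41/5).
R1 ← R1 + 8/5·R3.
R2 ← R2 + 9/5·R3.
R4 ← R4 − 36/5·R3.
R4 ← R4 / (283/123).
R1 ← R1 − 133/123·R4.
R2 ← R2 − 247/123·R4.
R3 ← R3 − 283/123·R4.
Reading off the reduced rows gives x_1 = -6, x_2 = 0, x_3 = -1, x_4 = 0.

x_1 = -6, x_2 = 0, x_3 = -1, x_4 = 0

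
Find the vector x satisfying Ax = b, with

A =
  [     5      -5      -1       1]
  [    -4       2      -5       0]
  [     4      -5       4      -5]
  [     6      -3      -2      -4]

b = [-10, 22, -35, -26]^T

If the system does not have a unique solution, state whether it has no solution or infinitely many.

x_1 = -3, x_2 = 0, x_3 = -2, x_4 = 3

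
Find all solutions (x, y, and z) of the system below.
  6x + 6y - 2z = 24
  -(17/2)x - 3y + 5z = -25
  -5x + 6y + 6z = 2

no solution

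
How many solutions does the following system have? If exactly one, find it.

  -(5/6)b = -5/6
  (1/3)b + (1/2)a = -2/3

a = -2, b = 1

Row-reduce the augmented matrix:
Swap R1 and R2.
R1 ← R1 / (1/2).
R2 ← R2 / (-5/6).
R1 ← R1 − 2/3·R2.
Reading off the reduced rows gives a = -2, b = 1.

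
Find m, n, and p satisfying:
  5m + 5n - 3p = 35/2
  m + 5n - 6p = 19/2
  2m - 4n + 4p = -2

m = 2, n = 3/2, p = 0

Row-reduce the augmented matrix:
R1 ← R1 / (5).
R2 ← R2 − 1·R1.
R3 ← R3 − 2·R1.
R2 ← R2 / (4).
R1 ← R1 − 1·R2.
R3 ← R3 + 6·R2.
R3 ← R3 / (-29/10).
R1 ← R1 − 3/4·R3.
R2 ← R2 + 27/20·R3.
Reading off the reduced rows gives m = 2, n = 3/2, p = 0.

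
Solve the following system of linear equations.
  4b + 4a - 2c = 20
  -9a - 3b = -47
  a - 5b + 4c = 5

Row-reduce:
R1 ← R1 / (4).
R2 ← R2 + 9·R1.
R3 ← R3 − 1·R1.
R2 ← R2 / (6).
R1 ← R1 − 1·R2.
R3 ← R3 + 6·R2.
Row 3 reduces to 0 = -2, a contradiction. The system is inconsistent.

no solution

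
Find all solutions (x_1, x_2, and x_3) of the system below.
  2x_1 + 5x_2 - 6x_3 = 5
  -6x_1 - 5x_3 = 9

infinitely many solutions

Row-reduce:
R1 ← R1 / (2).
R2 ← R2 + 6·R1.
R2 ← R2 / (15).
R1 ← R1 − 5/2·R2.
Rank is 2 with 3 unknowns, leaving x_3 free.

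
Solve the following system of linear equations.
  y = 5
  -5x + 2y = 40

x = -6, y = 5

Row-reduce the augmented matrix:
Swap R1 and R2.
R1 ← R1 / (-5).
R1 ← R1 + 2/5·R2.
Reading off the reduced rows gives x = -6, y = 5.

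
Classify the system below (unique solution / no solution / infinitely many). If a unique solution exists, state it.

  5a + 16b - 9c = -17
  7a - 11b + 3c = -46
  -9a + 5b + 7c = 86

a = -4, b = 3, c = 5

Row-reduce the augmented matrix:
R1 ← R1 / (5).
R2 ← R2 − 7·R1.
R3 ← R3 + 9·R1.
R2 ← R2 / (-167/5).
R1 ← R1 − 16/5·R2.
R3 ← R3 − 169/5·R2.
R3 ← R3 / (1100/167).
R1 ← R1 + 51/167·R3.
R2 ← R2 + 78/167·R3.
Reading off the reduced rows gives a = -4, b = 3, c = 5.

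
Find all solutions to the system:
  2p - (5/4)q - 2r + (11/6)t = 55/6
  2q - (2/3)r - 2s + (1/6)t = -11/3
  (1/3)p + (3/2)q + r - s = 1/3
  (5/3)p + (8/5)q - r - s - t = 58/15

infinitely many solutions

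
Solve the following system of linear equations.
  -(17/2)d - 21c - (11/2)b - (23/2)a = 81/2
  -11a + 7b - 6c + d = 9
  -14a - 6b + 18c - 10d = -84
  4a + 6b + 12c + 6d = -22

no solution

Row-reduce:
R1 ← R1 / (-23/2).
R2 ← R2 + 11·R1.
R3 ← R3 + 14·R1.
R4 ← R4 − 4·R1.
R2 ← R2 / (282/23).
R1 ← R1 − 11/23·R2.
R3 ← R3 − 16/23·R2.
R4 ← R4 − 94/23·R2.
R3 ← R3 / (2010/47).
R1 ← R1 − 60/47·R3.
R2 ← R2 − 54/47·R3.
Row 4 reduces to 0 = 2, a contradiction. The system is inconsistent.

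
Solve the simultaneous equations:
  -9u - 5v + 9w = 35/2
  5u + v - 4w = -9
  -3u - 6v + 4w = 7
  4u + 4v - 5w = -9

no solution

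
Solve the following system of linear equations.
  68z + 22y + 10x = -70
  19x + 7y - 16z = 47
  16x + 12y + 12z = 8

infinitely many solutions

Row-reduce:
R1 ← R1 / (10).
R2 ← R2 − 19·R1.
R3 ← R3 − 16·R1.
R2 ← R2 / (-174/5).
R1 ← R1 − 11/5·R2.
R3 ← R3 + 116/5·R2.
Rank is 2 with 3 unknowns, leaving z free.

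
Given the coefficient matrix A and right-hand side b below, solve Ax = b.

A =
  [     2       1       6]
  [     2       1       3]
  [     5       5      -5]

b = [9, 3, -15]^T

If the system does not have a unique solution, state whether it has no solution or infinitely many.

Row-reduce the augmented matrix:
R1 ← R1 / (2).
R2 ← R2 − 2·R1.
R3 ← R3 − 5·R1.
Swap R2 and R3.
R2 ← R2 / (5/2).
R1 ← R1 − 1/2·R2.
R3 ← R3 / (-3).
R1 ← R1 − 7·R3.
R2 ← R2 + 8·R3.
Reading off the reduced rows gives x_1 = -2, x_2 = 1, x_3 = 2.

x_1 = -2, x_2 = 1, x_3 = 2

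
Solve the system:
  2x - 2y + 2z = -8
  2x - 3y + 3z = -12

infinitely many solutions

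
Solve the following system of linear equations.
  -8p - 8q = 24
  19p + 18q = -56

p = -2, q = -1

Row-reduce the augmented matrix:
R1 ← R1 / (-8).
R2 ← R2 − 19·R1.
R2 ← R2 / (-1).
R1 ← R1 − 1·R2.
Reading off the reduced rows gives p = -2, q = -1.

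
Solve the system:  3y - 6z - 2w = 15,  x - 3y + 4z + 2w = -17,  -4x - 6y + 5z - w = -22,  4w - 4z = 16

Row-reduce the augmented matrix:
Swap R1 and R2.
R3 ← R3 + 4·R1.
R2 ← R2 / (3).
R1 ← R1 + 3·R2.
R3 ← R3 + 18·R2.
R3 ← R3 / (-15).
R1 ← R1 + 2·R3.
R2 ← R2 + 2·R3.
R4 ← R4 + 4·R3.
R4 ← R4 / (16/3).
R1 ← R1 − 2/3·R4.
R3 ← R3 − 1/3·R4.
Reading off the reduced rows gives x = -4, y = 5, z = -1, w = 3.

x = -4, y = 5, z = -1, w = 3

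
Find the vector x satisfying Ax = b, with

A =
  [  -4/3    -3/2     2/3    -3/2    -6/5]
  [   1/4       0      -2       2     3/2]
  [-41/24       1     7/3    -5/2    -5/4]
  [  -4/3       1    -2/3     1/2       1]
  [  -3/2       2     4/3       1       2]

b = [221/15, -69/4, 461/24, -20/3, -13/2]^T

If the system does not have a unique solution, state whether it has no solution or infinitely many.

Row-reduce:
R1 ← R1 / (-4/3).
R2 ← R2 − 1/4·R1.
R3 ← R3 + 41/24·R1.
R4 ← R4 + 4/3·R1.
R5 ← R5 + 3/2·R1.
R2 ← R2 / (-9/32).
R1 ← R1 − 9/8·R2.
R3 ← R3 − 187/64·R2.
R4 ← R4 − 5/2·R2.
R5 ← R5 − 59/16·R2.
R3 ← R3 / (-18).
R1 ← R1 + 8·R3.
R2 ← R2 − 20/3·R3.
R4 ← R4 + 18·R3.
R5 ← R5 + 24·R3.
Swap R4 and R5.
R4 ← R4 / (59/27).
R1 ← R1 − 26/81·R4.
R2 ← R2 − 70/243·R4.
R3 ← R3 + 311/324·R4.
Rank is 4 with 5 unknowns, leaving x_5 free.

infinitely many solutions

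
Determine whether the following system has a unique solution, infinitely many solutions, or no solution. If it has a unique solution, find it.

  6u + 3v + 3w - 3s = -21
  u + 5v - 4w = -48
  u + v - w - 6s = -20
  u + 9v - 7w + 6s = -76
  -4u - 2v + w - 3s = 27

Row-reduce the augmented matrix:
R1 ← R1 / (6).
R2 ← R2 − 1·R1.
R3 ← R3 − 1·R1.
R4 ← R4 − 1·R1.
R5 ← R5 + 4·R1.
R2 ← R2 / (9/2).
R1 ← R1 − 1/2·R2.
R3 ← R3 − 1/2·R2.
R4 ← R4 − 17/2·R2.
R3 ← R3 / (-1).
R1 ← R1 − 1·R3.
R2 ← R2 + 1·R3.
R4 ← R4 − 1·R3.
R5 ← R5 − 3·R3.
Swap R4 and R5.
R4 ← R4 / (-65/3).
R1 ← R1 + 55/9·R4.
R2 ← R2 − 17/3·R4.
R3 ← R3 − 50/9·R4.
R5 reduces to 0 = 0, so the extra equation is consistent.
Reading off the reduced rows gives u = -4, v = -4, w = 6, s = 1.

u = -4, v = -4, w = 6, s = 1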